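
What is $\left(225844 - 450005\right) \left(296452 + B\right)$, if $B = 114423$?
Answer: $-92102150875$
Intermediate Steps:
$\left(225844 - 450005\right) \left(296452 + B\right) = \left(225844 - 450005\right) \left(296452 + 114423\right) = \left(-224161\right) 410875 = -92102150875$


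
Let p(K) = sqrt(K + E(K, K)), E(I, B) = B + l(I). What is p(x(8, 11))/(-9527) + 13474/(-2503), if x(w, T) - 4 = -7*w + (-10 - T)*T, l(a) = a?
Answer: -13474/2503 - I*sqrt(849)/9527 ≈ -5.3831 - 0.0030584*I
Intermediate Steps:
x(w, T) = 4 - 7*w + T*(-10 - T) (x(w, T) = 4 + (-7*w + (-10 - T)*T) = 4 + (-7*w + T*(-10 - T)) = 4 - 7*w + T*(-10 - T))
E(I, B) = B + I
p(K) = sqrt(3)*sqrt(K) (p(K) = sqrt(K + (K + K)) = sqrt(K + 2*K) = sqrt(3*K) = sqrt(3)*sqrt(K))
p(x(8, 11))/(-9527) + 13474/(-2503) = (sqrt(3)*sqrt(4 - 1*11**2 - 10*11 - 7*8))/(-9527) + 13474/(-2503) = (sqrt(3)*sqrt(4 - 1*121 - 110 - 56))*(-1/9527) + 13474*(-1/2503) = (sqrt(3)*sqrt(4 - 121 - 110 - 56))*(-1/9527) - 13474/2503 = (sqrt(3)*sqrt(-283))*(-1/9527) - 13474/2503 = (sqrt(3)*(I*sqrt(283)))*(-1/9527) - 13474/2503 = (I*sqrt(849))*(-1/9527) - 13474/2503 = -I*sqrt(849)/9527 - 13474/2503 = -13474/2503 - I*sqrt(849)/9527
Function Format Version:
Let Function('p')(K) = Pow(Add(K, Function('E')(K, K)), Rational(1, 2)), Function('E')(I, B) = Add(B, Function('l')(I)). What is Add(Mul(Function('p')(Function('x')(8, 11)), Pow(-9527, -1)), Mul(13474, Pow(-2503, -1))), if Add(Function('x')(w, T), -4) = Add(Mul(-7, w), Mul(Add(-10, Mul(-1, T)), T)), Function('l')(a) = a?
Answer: Add(Rational(-13474, 2503), Mul(Rational(-1, 9527), I, Pow(849, Rational(1, 2)))) ≈ Add(-5.3831, Mul(-0.0030584, I))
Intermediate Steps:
Function('x')(w, T) = Add(4, Mul(-7, w), Mul(T, Add(-10, Mul(-1, T)))) (Function('x')(w, T) = Add(4, Add(Mul(-7, w), Mul(Add(-10, Mul(-1, T)), T))) = Add(4, Add(Mul(-7, w), Mul(T, Add(-10, Mul(-1, T))))) = Add(4, Mul(-7, w), Mul(T, Add(-10, Mul(-1, T)))))
Function('E')(I, B) = Add(B, I)
Function('p')(K) = Mul(Pow(3, Rational(1, 2)), Pow(K, Rational(1, 2))) (Function('p')(K) = Pow(Add(K, Add(K, K)), Rational(1, 2)) = Pow(Add(K, Mul(2, K)), Rational(1, 2)) = Pow(Mul(3, K), Rational(1, 2)) = Mul(Pow(3, Rational(1, 2)), Pow(K, Rational(1, 2))))
Add(Mul(Function('p')(Function('x')(8, 11)), Pow(-9527, -1)), Mul(13474, Pow(-2503, -1))) = Add(Mul(Mul(Pow(3, Rational(1, 2)), Pow(Add(4, Mul(-1, Pow(11, 2)), Mul(-10, 11), Mul(-7, 8)), Rational(1, 2))), Pow(-9527, -1)), Mul(13474, Pow(-2503, -1))) = Add(Mul(Mul(Pow(3, Rational(1, 2)), Pow(Add(4, Mul(-1, 121), -110, -56), Rational(1, 2))), Rational(-1, 9527)), Mul(13474, Rational(-1, 2503))) = Add(Mul(Mul(Pow(3, Rational(1, 2)), Pow(Add(4, -121, -110, -56), Rational(1, 2))), Rational(-1, 9527)), Rational(-13474, 2503)) = Add(Mul(Mul(Pow(3, Rational(1, 2)), Pow(-283, Rational(1, 2))), Rational(-1, 9527)), Rational(-13474, 2503)) = Add(Mul(Mul(Pow(3, Rational(1, 2)), Mul(I, Pow(283, Rational(1, 2)))), Rational(-1, 9527)), Rational(-13474, 2503)) = Add(Mul(Mul(I, Pow(849, Rational(1, 2))), Rational(-1, 9527)), Rational(-13474, 2503)) = Add(Mul(Rational(-1, 9527), I, Pow(849, Rational(1, 2))), Rational(-13474, 2503)) = Add(Rational(-13474, 2503), Mul(Rational(-1, 9527), I, Pow(849, Rational(1, 2))))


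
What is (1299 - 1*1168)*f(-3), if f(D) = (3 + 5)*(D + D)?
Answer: -6288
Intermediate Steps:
f(D) = 16*D (f(D) = 8*(2*D) = 16*D)
(1299 - 1*1168)*f(-3) = (1299 - 1*1168)*(16*(-3)) = (1299 - 1168)*(-48) = 131*(-48) = -6288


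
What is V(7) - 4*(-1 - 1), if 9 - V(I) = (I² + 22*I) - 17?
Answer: -169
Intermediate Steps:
V(I) = 26 - I² - 22*I (V(I) = 9 - ((I² + 22*I) - 17) = 9 - (-17 + I² + 22*I) = 9 + (17 - I² - 22*I) = 26 - I² - 22*I)
V(7) - 4*(-1 - 1) = (26 - 1*7² - 22*7) - 4*(-1 - 1) = (26 - 1*49 - 154) - 4*(-2) = (26 - 49 - 154) - 1*(-8) = -177 + 8 = -169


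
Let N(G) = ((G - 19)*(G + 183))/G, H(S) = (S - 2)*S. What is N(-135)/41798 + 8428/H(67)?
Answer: 317260804/163827261 ≈ 1.9366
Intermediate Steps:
H(S) = S*(-2 + S) (H(S) = (-2 + S)*S = S*(-2 + S))
N(G) = (-19 + G)*(183 + G)/G (N(G) = ((-19 + G)*(183 + G))/G = (-19 + G)*(183 + G)/G)
N(-135)/41798 + 8428/H(67) = (164 - 135 - 3477/(-135))/41798 + 8428/((67*(-2 + 67))) = (164 - 135 - 3477*(-1/135))*(1/41798) + 8428/((67*65)) = (164 - 135 + 1159/45)*(1/41798) + 8428/4355 = (2464/45)*(1/41798) + 8428*(1/4355) = 1232/940455 + 8428/4355 = 317260804/163827261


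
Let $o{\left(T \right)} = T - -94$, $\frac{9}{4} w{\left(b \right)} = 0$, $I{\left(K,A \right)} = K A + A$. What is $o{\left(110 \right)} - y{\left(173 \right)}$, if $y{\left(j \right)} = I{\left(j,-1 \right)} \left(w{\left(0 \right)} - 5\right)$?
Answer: $-666$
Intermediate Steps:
$I{\left(K,A \right)} = A + A K$ ($I{\left(K,A \right)} = A K + A = A + A K$)
$w{\left(b \right)} = 0$ ($w{\left(b \right)} = \frac{4}{9} \cdot 0 = 0$)
$o{\left(T \right)} = 94 + T$ ($o{\left(T \right)} = T + 94 = 94 + T$)
$y{\left(j \right)} = 5 + 5 j$ ($y{\left(j \right)} = - (1 + j) \left(0 - 5\right) = \left(-1 - j\right) \left(-5\right) = 5 + 5 j$)
$o{\left(110 \right)} - y{\left(173 \right)} = \left(94 + 110\right) - \left(5 + 5 \cdot 173\right) = 204 - \left(5 + 865\right) = 204 - 870 = -666$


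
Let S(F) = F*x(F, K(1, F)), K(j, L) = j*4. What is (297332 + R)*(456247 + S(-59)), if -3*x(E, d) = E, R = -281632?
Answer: 21434582000/3 ≈ 7.1449e+9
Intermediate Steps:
K(j, L) = 4*j
x(E, d) = -E/3
S(F) = -F**2/3 (S(F) = F*(-F/3) = -F**2/3)
(297332 + R)*(456247 + S(-59)) = (297332 - 281632)*(456247 - 1/3*(-59)**2) = 15700*(456247 - 1/3*3481) = 15700*(456247 - 3481/3) = 15700*(1365260/3) = 21434582000/3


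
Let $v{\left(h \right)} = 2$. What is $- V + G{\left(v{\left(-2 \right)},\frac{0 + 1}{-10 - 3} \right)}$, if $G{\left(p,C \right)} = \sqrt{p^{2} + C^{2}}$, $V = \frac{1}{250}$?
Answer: $- \frac{1}{250} + \frac{\sqrt{677}}{13} \approx 1.9975$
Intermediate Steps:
$V = \frac{1}{250} \approx 0.004$
$G{\left(p,C \right)} = \sqrt{C^{2} + p^{2}}$
$- V + G{\left(v{\left(-2 \right)},\frac{0 + 1}{-10 - 3} \right)} = \left(-1\right) \frac{1}{250} + \sqrt{\left(\frac{0 + 1}{-10 - 3}\right)^{2} + 2^{2}} = - \frac{1}{250} + \sqrt{\left(1 \frac{1}{-13}\right)^{2} + 4} = - \frac{1}{250} + \sqrt{\left(1 \left(- \frac{1}{13}\right)\right)^{2} + 4} = - \frac{1}{250} + \sqrt{\left(- \frac{1}{13}\right)^{2} + 4} = - \frac{1}{250} + \sqrt{\frac{1}{169} + 4} = - \frac{1}{250} + \sqrt{\frac{677}{169}} = - \frac{1}{250} + \frac{\sqrt{677}}{13}$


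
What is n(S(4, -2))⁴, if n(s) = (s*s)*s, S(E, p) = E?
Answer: 16777216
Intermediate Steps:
n(s) = s³ (n(s) = s²*s = s³)
n(S(4, -2))⁴ = (4³)⁴ = 64⁴ = 16777216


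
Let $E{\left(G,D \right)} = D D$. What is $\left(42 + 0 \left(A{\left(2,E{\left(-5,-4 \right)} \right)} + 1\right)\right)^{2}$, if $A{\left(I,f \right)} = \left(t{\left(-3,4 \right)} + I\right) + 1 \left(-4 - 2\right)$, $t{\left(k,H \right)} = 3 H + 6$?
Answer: $1764$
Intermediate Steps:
$E{\left(G,D \right)} = D^{2}$
$t{\left(k,H \right)} = 6 + 3 H$
$A{\left(I,f \right)} = 12 + I$ ($A{\left(I,f \right)} = \left(\left(6 + 3 \cdot 4\right) + I\right) + 1 \left(-4 - 2\right) = \left(\left(6 + 12\right) + I\right) + 1 \left(-6\right) = \left(18 + I\right) - 6 = 12 + I$)
$\left(42 + 0 \left(A{\left(2,E{\left(-5,-4 \right)} \right)} + 1\right)\right)^{2} = \left(42 + 0 \left(\left(12 + 2\right) + 1\right)\right)^{2} = \left(42 + 0 \left(14 + 1\right)\right)^{2} = \left(42 + 0 \cdot 15\right)^{2} = \left(42 + 0\right)^{2} = 42^{2} = 1764$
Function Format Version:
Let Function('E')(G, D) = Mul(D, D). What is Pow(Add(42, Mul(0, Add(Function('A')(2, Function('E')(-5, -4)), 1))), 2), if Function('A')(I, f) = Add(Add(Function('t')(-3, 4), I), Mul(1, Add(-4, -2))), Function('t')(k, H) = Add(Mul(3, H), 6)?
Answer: 1764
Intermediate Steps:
Function('E')(G, D) = Pow(D, 2)
Function('t')(k, H) = Add(6, Mul(3, H))
Function('A')(I, f) = Add(12, I) (Function('A')(I, f) = Add(Add(Add(6, Mul(3, 4)), I), Mul(1, Add(-4, -2))) = Add(Add(Add(6, 12), I), Mul(1, -6)) = Add(Add(18, I), -6) = Add(12, I))
Pow(Add(42, Mul(0, Add(Function('A')(2, Function('E')(-5, -4)), 1))), 2) = Pow(Add(42, Mul(0, Add(Add(12, 2), 1))), 2) = Pow(Add(42, Mul(0, Add(14, 1))), 2) = Pow(Add(42, Mul(0, 15)), 2) = Pow(Add(42, 0), 2) = Pow(42, 2) = 1764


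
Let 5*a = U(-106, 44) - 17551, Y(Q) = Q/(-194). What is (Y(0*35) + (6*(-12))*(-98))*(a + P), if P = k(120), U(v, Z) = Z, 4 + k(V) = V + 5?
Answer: -119260512/5 ≈ -2.3852e+7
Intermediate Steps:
k(V) = 1 + V (k(V) = -4 + (V + 5) = -4 + (5 + V) = 1 + V)
Y(Q) = -Q/194 (Y(Q) = Q*(-1/194) = -Q/194)
a = -17507/5 (a = (44 - 17551)/5 = (⅕)*(-17507) = -17507/5 ≈ -3501.4)
P = 121 (P = 1 + 120 = 121)
(Y(0*35) + (6*(-12))*(-98))*(a + P) = (-0*35 + (6*(-12))*(-98))*(-17507/5 + 121) = (-1/194*0 - 72*(-98))*(-16902/5) = (0 + 7056)*(-16902/5) = 7056*(-16902/5) = -119260512/5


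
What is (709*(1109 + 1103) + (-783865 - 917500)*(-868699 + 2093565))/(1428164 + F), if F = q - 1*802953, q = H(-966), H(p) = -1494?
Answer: -2083942573782/623717 ≈ -3.3412e+6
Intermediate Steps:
q = -1494
F = -804447 (F = -1494 - 1*802953 = -1494 - 802953 = -804447)
(709*(1109 + 1103) + (-783865 - 917500)*(-868699 + 2093565))/(1428164 + F) = (709*(1109 + 1103) + (-783865 - 917500)*(-868699 + 2093565))/(1428164 - 804447) = (709*2212 - 1701365*1224866)/623717 = (1568308 - 2083944142090)*(1/623717) = -2083942573782*1/623717 = -2083942573782/623717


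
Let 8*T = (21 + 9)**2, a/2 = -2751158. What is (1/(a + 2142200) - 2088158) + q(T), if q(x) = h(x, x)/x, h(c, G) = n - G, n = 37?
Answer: -1578702456301541/756026100 ≈ -2.0882e+6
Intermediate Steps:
a = -5502316 (a = 2*(-2751158) = -5502316)
h(c, G) = 37 - G
T = 225/2 (T = (21 + 9)**2/8 = (1/8)*30**2 = (1/8)*900 = 225/2 ≈ 112.50)
q(x) = (37 - x)/x
(1/(a + 2142200) - 2088158) + q(T) = (1/(-5502316 + 2142200) - 2088158) + (37 - 1*225/2)/(225/2) = (1/(-3360116) - 2088158) + 2*(37 - 225/2)/225 = (-1/3360116 - 2088158) + (2/225)*(-151/2) = -7016453106329/3360116 - 151/225 = -1578702456301541/756026100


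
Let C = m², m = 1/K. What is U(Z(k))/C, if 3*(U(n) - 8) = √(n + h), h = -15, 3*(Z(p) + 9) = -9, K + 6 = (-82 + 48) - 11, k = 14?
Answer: 20808 + 2601*I*√3 ≈ 20808.0 + 4505.1*I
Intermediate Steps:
K = -51 (K = -6 + ((-82 + 48) - 11) = -6 + (-34 - 11) = -6 - 45 = -51)
Z(p) = -12 (Z(p) = -9 + (⅓)*(-9) = -9 - 3 = -12)
U(n) = 8 + √(-15 + n)/3 (U(n) = 8 + √(n - 15)/3 = 8 + √(-15 + n)/3)
m = -1/51 (m = 1/(-51) = -1/51 ≈ -0.019608)
C = 1/2601 (C = (-1/51)² = 1/2601 ≈ 0.00038447)
U(Z(k))/C = (8 + √(-15 - 12)/3)/(1/2601) = (8 + √(-27)/3)*2601 = (8 + (3*I*√3)/3)*2601 = (8 + I*√3)*2601 = 20808 + 2601*I*√3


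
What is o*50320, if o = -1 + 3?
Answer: 100640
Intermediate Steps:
o = 2
o*50320 = 2*50320 = 100640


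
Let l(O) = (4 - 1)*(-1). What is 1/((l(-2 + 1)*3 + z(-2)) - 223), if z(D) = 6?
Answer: -1/226 ≈ -0.0044248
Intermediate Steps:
l(O) = -3 (l(O) = 3*(-1) = -3)
1/((l(-2 + 1)*3 + z(-2)) - 223) = 1/((-3*3 + 6) - 223) = 1/((-9 + 6) - 223) = 1/(-3 - 223) = 1/(-226) = -1/226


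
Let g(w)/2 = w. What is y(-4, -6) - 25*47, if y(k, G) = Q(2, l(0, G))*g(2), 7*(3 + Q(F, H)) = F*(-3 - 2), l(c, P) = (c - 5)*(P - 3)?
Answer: -8349/7 ≈ -1192.7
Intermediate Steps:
g(w) = 2*w
l(c, P) = (-5 + c)*(-3 + P)
Q(F, H) = -3 - 5*F/7 (Q(F, H) = -3 + (F*(-3 - 2))/7 = -3 + (F*(-5))/7 = -3 + (-5*F)/7 = -3 - 5*F/7)
y(k, G) = -124/7 (y(k, G) = (-3 - 5/7*2)*(2*2) = (-3 - 10/7)*4 = -31/7*4 = -124/7)
y(-4, -6) - 25*47 = -124/7 - 25*47 = -124/7 - 1175 = -8349/7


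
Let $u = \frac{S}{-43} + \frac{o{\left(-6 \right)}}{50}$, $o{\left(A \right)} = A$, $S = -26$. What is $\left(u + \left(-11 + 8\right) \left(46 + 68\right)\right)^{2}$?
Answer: $\frac{134783702641}{1155625} \approx 1.1663 \cdot 10^{5}$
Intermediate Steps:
$u = \frac{521}{1075}$ ($u = - \frac{26}{-43} - \frac{6}{50} = \left(-26\right) \left(- \frac{1}{43}\right) - \frac{3}{25} = \frac{26}{43} - \frac{3}{25} = \frac{521}{1075} \approx 0.48465$)
$\left(u + \left(-11 + 8\right) \left(46 + 68\right)\right)^{2} = \left(\frac{521}{1075} + \left(-11 + 8\right) \left(46 + 68\right)\right)^{2} = \left(\frac{521}{1075} - 342\right)^{2} = \left(- \frac{367129}{1075}\right)^{2} = \frac{134783702641}{1155625}$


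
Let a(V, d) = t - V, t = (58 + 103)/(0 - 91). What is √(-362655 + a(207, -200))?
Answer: I*√61323977/13 ≈ 602.38*I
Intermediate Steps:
t = -23/13 (t = 161/(-91) = 161*(-1/91) = -23/13 ≈ -1.7692)
a(V, d) = -23/13 - V
√(-362655 + a(207, -200)) = √(-362655 + (-23/13 - 1*207)) = √(-362655 + (-23/13 - 207)) = √(-362655 - 2714/13) = √(-4717229/13) = I*√61323977/13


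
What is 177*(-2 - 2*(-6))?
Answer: 1770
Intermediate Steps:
177*(-2 - 2*(-6)) = 177*(-2 + 12) = 177*10 = 1770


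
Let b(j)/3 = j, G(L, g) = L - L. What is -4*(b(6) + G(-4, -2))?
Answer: -72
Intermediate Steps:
G(L, g) = 0
b(j) = 3*j
-4*(b(6) + G(-4, -2)) = -4*(3*6 + 0) = -4*(18 + 0) = -4*18 = -72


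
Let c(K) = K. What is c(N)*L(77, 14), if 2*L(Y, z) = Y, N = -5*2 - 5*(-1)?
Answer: -385/2 ≈ -192.50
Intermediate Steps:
N = -5 (N = -10 - 1*(-5) = -10 + 5 = -5)
L(Y, z) = Y/2
c(N)*L(77, 14) = -5*77/2 = -385/2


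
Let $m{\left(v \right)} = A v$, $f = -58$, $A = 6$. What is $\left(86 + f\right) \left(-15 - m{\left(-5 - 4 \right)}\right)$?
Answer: $1092$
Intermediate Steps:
$m{\left(v \right)} = 6 v$
$\left(86 + f\right) \left(-15 - m{\left(-5 - 4 \right)}\right) = \left(86 - 58\right) \left(-15 - 6 \left(-5 - 4\right)\right) = 28 \left(-15 - 6 \left(-9\right)\right) = 28 \left(-15 - -54\right) = 28 \left(-15 + 54\right) = 28 \cdot 39 = 1092$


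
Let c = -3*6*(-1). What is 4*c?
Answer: 72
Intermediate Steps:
c = 18 (c = -18*(-1) = 18)
4*c = 4*18 = 72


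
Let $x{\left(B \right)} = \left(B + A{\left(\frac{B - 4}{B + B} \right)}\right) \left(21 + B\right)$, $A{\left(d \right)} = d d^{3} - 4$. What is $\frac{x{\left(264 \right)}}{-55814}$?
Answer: $- \frac{7500511476575}{5648298213888} \approx -1.3279$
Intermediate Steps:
$A{\left(d \right)} = -4 + d^{4}$ ($A{\left(d \right)} = d^{4} - 4 = -4 + d^{4}$)
$x{\left(B \right)} = \left(21 + B\right) \left(-4 + B + \frac{\left(-4 + B\right)^{4}}{16 B^{4}}\right)$ ($x{\left(B \right)} = \left(B + \left(-4 + \left(\frac{B - 4}{B + B}\right)^{4}\right)\right) \left(21 + B\right) = \left(B + \left(-4 + \left(\frac{-4 + B}{2 B}\right)^{4}\right)\right) \left(21 + B\right) = \left(B - \left(4 - \frac{\left(-4 + B\right)^{4}}{16 B^{4}}\right)\right) \left(21 + B\right) = \left(-4 + B + \frac{\left(-4 + B\right)^{4}}{16 B^{4}}\right) \left(21 + B\right) = \left(21 + B\right) \left(-4 + B + \frac{\left(-4 + B\right)^{4}}{16 B^{4}}\right)$)
$\frac{x{\left(264 \right)}}{-55814} = \frac{- \frac{1339}{16} + 264^{2} - \frac{320}{18399744} - \frac{15}{264} + \frac{110}{69696} + \frac{336}{4857532416} + \frac{273}{16} \cdot 264}{-55814} = \left(- \frac{1339}{16} + 69696 - \frac{5}{287496} - \frac{5}{88} + 110 \cdot \frac{1}{69696} + 336 \cdot \frac{1}{4857532416} + \frac{9009}{2}\right) \left(- \frac{1}{55814}\right) = \left(- \frac{1339}{16} + 69696 - \frac{5}{287496} - \frac{5}{88} + \frac{5}{3168} + \frac{7}{101198592} + \frac{9009}{2}\right) \left(- \frac{1}{55814}\right) = \frac{7500511476575}{101198592} \left(- \frac{1}{55814}\right) = - \frac{7500511476575}{5648298213888}$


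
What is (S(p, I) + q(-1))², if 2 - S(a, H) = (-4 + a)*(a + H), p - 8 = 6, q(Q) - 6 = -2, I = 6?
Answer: 37636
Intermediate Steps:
q(Q) = 4 (q(Q) = 6 - 2 = 4)
p = 14 (p = 8 + 6 = 14)
S(a, H) = 2 - (-4 + a)*(H + a) (S(a, H) = 2 - (-4 + a)*(a + H) = 2 - (-4 + a)*(H + a))
(S(p, I) + q(-1))² = ((2 - 1*14² + 4*6 + 4*14 - 1*6*14) + 4)² = ((2 - 1*196 + 24 + 56 - 84) + 4)² = ((2 - 196 + 24 + 56 - 84) + 4)² = (-198 + 4)² = (-194)² = 37636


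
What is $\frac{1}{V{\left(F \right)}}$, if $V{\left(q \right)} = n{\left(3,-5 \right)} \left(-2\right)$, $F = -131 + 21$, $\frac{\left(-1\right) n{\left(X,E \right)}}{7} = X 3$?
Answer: $\frac{1}{126} \approx 0.0079365$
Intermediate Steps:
$n{\left(X,E \right)} = - 21 X$ ($n{\left(X,E \right)} = - 7 X 3 = - 7 \cdot 3 X = - 21 X$)
$F = -110$
$V{\left(q \right)} = 126$ ($V{\left(q \right)} = \left(-21\right) 3 \left(-2\right) = \left(-63\right) \left(-2\right) = 126$)
$\frac{1}{V{\left(F \right)}} = \frac{1}{126}$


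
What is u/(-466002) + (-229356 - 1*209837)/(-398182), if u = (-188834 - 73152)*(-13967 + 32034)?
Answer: 942459974142835/92776804182 ≈ 10158.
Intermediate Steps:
u = -4733301062 (u = -261986*18067 = -4733301062)
u/(-466002) + (-229356 - 1*209837)/(-398182) = -4733301062/(-466002) + (-229356 - 1*209837)/(-398182) = -4733301062*(-1/466002) + (-229356 - 209837)*(-1/398182) = 2366650531/233001 - 439193*(-1/398182) = 2366650531/233001 + 439193/398182 = 942459974142835/92776804182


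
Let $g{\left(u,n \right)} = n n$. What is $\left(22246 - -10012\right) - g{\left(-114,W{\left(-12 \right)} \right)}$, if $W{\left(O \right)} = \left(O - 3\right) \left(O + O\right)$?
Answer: $-97342$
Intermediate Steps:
$W{\left(O \right)} = 2 O \left(-3 + O\right)$ ($W{\left(O \right)} = \left(-3 + O\right) 2 O = 2 O \left(-3 + O\right)$)
$g{\left(u,n \right)} = n^{2}$
$\left(22246 - -10012\right) - g{\left(-114,W{\left(-12 \right)} \right)} = \left(22246 - -10012\right) - \left(2 \left(-12\right) \left(-3 - 12\right)\right)^{2} = \left(22246 + 10012\right) - \left(2 \left(-12\right) \left(-15\right)\right)^{2} = 32258 - 360^{2} = 32258 - 129600 = -97342$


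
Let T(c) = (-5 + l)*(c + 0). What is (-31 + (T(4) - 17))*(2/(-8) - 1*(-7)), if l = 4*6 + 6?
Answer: 351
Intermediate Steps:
l = 30 (l = 24 + 6 = 30)
T(c) = 25*c (T(c) = (-5 + 30)*(c + 0) = 25*c)
(-31 + (T(4) - 17))*(2/(-8) - 1*(-7)) = (-31 + (25*4 - 17))*(2/(-8) - 1*(-7)) = (-31 + (100 - 17))*(2*(-1/8) + 7) = (-31 + 83)*(-1/4 + 7) = 52*(27/4) = 351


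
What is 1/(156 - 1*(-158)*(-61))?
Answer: -1/9482 ≈ -0.00010546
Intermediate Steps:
1/(156 - 1*(-158)*(-61)) = 1/(156 + 158*(-61)) = 1/(156 - 9638) = 1/(-9482) = -1/9482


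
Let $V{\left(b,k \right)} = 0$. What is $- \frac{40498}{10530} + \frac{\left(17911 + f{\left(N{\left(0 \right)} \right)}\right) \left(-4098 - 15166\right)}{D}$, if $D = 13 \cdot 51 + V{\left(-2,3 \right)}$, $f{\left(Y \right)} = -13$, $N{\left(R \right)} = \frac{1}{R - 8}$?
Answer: $- \frac{46546598953}{89505} \approx -5.2004 \cdot 10^{5}$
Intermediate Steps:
$N{\left(R \right)} = \frac{1}{-8 + R}$
$D = 663$ ($D = 13 \cdot 51 + 0 = 663 + 0 = 663$)
$- \frac{40498}{10530} + \frac{\left(17911 + f{\left(N{\left(0 \right)} \right)}\right) \left(-4098 - 15166\right)}{D} = - \frac{40498}{10530} + \frac{\left(17911 - 13\right) \left(-4098 - 15166\right)}{663} = \left(-40498\right) \frac{1}{10530} + 17898 \left(-19264\right) \frac{1}{663} = - \frac{20249}{5265} - \frac{114929024}{221} = - \frac{46546598953}{89505}$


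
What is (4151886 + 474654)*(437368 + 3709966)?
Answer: 19187806644360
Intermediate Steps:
(4151886 + 474654)*(437368 + 3709966) = 4626540*4147334 = 19187806644360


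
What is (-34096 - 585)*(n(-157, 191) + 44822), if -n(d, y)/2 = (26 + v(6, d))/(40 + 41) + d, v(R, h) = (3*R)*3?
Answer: -126788741936/81 ≈ -1.5653e+9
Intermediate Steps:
v(R, h) = 9*R
n(d, y) = -160/81 - 2*d (n(d, y) = -2*((26 + 9*6)/(40 + 41) + d) = -2*((26 + 54)/81 + d) = -2*(80*(1/81) + d) = -2*(80/81 + d) = -160/81 - 2*d)
(-34096 - 585)*(n(-157, 191) + 44822) = (-34096 - 585)*((-160/81 - 2*(-157)) + 44822) = -34681*((-160/81 + 314) + 44822) = -34681*(25274/81 + 44822) = -34681*3655856/81 = -126788741936/81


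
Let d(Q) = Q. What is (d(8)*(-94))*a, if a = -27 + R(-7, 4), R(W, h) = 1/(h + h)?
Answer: 20210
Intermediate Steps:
R(W, h) = 1/(2*h)
a = -215/8 (a = -27 + (½)/4 = -27 + (½)*(¼) = -27 + ⅛ = -215/8 ≈ -26.875)
(d(8)*(-94))*a = (8*(-94))*(-215/8) = -752*(-215/8) = 20210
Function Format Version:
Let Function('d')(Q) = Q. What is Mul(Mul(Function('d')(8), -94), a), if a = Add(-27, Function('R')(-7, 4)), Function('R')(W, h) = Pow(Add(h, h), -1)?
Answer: 20210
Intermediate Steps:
Function('R')(W, h) = Mul(Rational(1, 2), Pow(h, -1)) (Function('R')(W, h) = Pow(Mul(2, h), -1) = Mul(Rational(1, 2), Pow(h, -1)))
a = Rational(-215, 8) (a = Add(-27, Mul(Rational(1, 2), Pow(4, -1))) = Add(-27, Mul(Rational(1, 2), Rational(1, 4))) = Add(-27, Rational(1, 8)) = Rational(-215, 8) ≈ -26.875)
Mul(Mul(Function('d')(8), -94), a) = Mul(Mul(8, -94), Rational(-215, 8)) = Mul(-752, Rational(-215, 8)) = 20210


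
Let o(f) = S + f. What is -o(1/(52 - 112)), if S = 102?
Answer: -6119/60 ≈ -101.98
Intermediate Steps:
o(f) = 102 + f
-o(1/(52 - 112)) = -(102 + 1/(52 - 112)) = -(102 + 1/(-60)) = -(102 - 1/60) = -1*6119/60 = -6119/60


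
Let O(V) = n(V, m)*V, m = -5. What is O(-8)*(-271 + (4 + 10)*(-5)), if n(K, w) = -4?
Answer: -10912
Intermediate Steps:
O(V) = -4*V
O(-8)*(-271 + (4 + 10)*(-5)) = (-4*(-8))*(-271 + (4 + 10)*(-5)) = 32*(-271 + 14*(-5)) = 32*(-271 - 70) = 32*(-341) = -10912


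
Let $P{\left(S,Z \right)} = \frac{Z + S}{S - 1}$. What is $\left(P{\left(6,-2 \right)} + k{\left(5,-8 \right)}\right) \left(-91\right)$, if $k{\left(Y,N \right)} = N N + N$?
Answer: $- \frac{25844}{5} \approx -5168.8$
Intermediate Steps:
$k{\left(Y,N \right)} = N + N^{2}$ ($k{\left(Y,N \right)} = N^{2} + N = N + N^{2}$)
$P{\left(S,Z \right)} = \frac{S + Z}{-1 + S}$
$\left(P{\left(6,-2 \right)} + k{\left(5,-8 \right)}\right) \left(-91\right) = \left(\frac{6 - 2}{-1 + 6} - 8 \left(1 - 8\right)\right) \left(-91\right) = \left(\frac{1}{5} \cdot 4 - -56\right) \left(-91\right) = \left(\frac{1}{5} \cdot 4 + 56\right) \left(-91\right) = \left(\frac{4}{5} + 56\right) \left(-91\right) = \frac{284}{5} \left(-91\right) = - \frac{25844}{5}$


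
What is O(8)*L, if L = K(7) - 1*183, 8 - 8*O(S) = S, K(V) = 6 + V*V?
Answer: 0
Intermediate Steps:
K(V) = 6 + V²
O(S) = 1 - S/8
L = -128 (L = (6 + 7²) - 1*183 = (6 + 49) - 183 = 55 - 183 = -128)
O(8)*L = (1 - ⅛*8)*(-128) = (1 - 1)*(-128) = 0*(-128) = 0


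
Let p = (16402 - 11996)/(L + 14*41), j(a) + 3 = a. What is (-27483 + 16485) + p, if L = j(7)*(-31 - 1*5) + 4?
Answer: -2384363/217 ≈ -10988.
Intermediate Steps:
j(a) = -3 + a
L = -140 (L = (-3 + 7)*(-31 - 1*5) + 4 = 4*(-31 - 5) + 4 = 4*(-36) + 4 = -144 + 4 = -140)
p = 2203/217 (p = (16402 - 11996)/(-140 + 14*41) = 4406/(-140 + 574) = 4406/434 = 4406*(1/434) = 2203/217 ≈ 10.152)
(-27483 + 16485) + p = (-27483 + 16485) + 2203/217 = -10998 + 2203/217 = -2384363/217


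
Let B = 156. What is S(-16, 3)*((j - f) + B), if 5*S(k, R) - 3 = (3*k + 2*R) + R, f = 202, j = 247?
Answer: -7236/5 ≈ -1447.2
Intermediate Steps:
S(k, R) = ⅗ + 3*R/5 + 3*k/5 (S(k, R) = ⅗ + ((3*k + 2*R) + R)/5 = ⅗ + ((2*R + 3*k) + R)/5 = ⅗ + (3*R + 3*k)/5 = ⅗ + (3*R/5 + 3*k/5) = ⅗ + 3*R/5 + 3*k/5)
S(-16, 3)*((j - f) + B) = (⅗ + (⅗)*3 + (⅗)*(-16))*((247 - 1*202) + 156) = (⅗ + 9/5 - 48/5)*((247 - 202) + 156) = -36*(45 + 156)/5 = -36/5*201 = -7236/5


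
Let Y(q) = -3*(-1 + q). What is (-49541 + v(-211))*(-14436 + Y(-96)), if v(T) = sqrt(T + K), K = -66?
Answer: 700757445 - 14145*I*sqrt(277) ≈ 7.0076e+8 - 2.3542e+5*I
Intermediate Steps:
Y(q) = 3 - 3*q
v(T) = sqrt(-66 + T) (v(T) = sqrt(T - 66) = sqrt(-66 + T))
(-49541 + v(-211))*(-14436 + Y(-96)) = (-49541 + sqrt(-66 - 211))*(-14436 + (3 - 3*(-96))) = (-49541 + sqrt(-277))*(-14436 + (3 + 288)) = (-49541 + I*sqrt(277))*(-14436 + 291) = (-49541 + I*sqrt(277))*(-14145) = 700757445 - 14145*I*sqrt(277)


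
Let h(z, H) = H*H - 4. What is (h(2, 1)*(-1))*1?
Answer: 3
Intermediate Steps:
h(z, H) = -4 + H² (h(z, H) = H² - 4 = -4 + H²)
(h(2, 1)*(-1))*1 = ((-4 + 1²)*(-1))*1 = ((-4 + 1)*(-1))*1 = -3*(-1)*1 = 3*1 = 3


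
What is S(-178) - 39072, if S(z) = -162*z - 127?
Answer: -10363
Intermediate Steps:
S(z) = -127 - 162*z
S(-178) - 39072 = (-127 - 162*(-178)) - 39072 = (-127 + 28836) - 39072 = 28709 - 39072 = -10363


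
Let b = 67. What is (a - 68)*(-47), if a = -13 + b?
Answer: 658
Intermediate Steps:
a = 54 (a = -13 + 67 = 54)
(a - 68)*(-47) = (54 - 68)*(-47) = -14*(-47) = 658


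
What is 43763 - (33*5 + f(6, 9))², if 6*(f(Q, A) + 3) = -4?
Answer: 159611/9 ≈ 17735.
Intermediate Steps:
f(Q, A) = -11/3 (f(Q, A) = -3 + (⅙)*(-4) = -3 - ⅔ = -11/3)
43763 - (33*5 + f(6, 9))² = 43763 - (33*5 - 11/3)² = 43763 - (165 - 11/3)² = 43763 - (484/3)² = 43763 - 1*234256/9 = 43763 - 234256/9 = 159611/9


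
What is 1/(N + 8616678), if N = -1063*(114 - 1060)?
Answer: 1/9622276 ≈ 1.0393e-7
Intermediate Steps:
N = 1005598 (N = -1063*(-946) = 1005598)
1/(N + 8616678) = 1/(1005598 + 8616678) = 1/9622276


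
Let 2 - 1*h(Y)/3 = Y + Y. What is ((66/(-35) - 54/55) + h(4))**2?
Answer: 64545156/148225 ≈ 435.45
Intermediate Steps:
h(Y) = 6 - 6*Y (h(Y) = 6 - 3*(Y + Y) = 6 - 6*Y)
((66/(-35) - 54/55) + h(4))**2 = ((66/(-35) - 54/55) + (6 - 6*4))**2 = ((66*(-1/35) - 54*1/55) + (6 - 24))**2 = ((-66/35 - 54/55) - 18)**2 = (-1104/385 - 18)**2 = (-8034/385)**2 = 64545156/148225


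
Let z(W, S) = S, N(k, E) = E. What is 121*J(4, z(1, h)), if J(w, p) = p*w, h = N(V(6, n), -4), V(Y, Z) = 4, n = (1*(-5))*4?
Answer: -1936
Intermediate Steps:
n = -20 (n = -5*4 = -20)
h = -4
121*J(4, z(1, h)) = 121*(-4*4) = 121*(-16) = -1936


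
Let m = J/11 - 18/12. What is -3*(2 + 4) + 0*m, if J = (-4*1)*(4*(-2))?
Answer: -18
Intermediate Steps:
J = 32 (J = -4*(-8) = 32)
m = 31/22 (m = 32/11 - 18/12 = 32*(1/11) - 18*1/12 = 32/11 - 3/2 = 31/22 ≈ 1.4091)
-3*(2 + 4) + 0*m = -3*(2 + 4) + 0*(31/22) = -3*6 + 0 = -18 + 0 = -18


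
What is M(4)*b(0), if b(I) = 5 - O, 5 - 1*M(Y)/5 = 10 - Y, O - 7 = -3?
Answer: -5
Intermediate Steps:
O = 4 (O = 7 - 3 = 4)
M(Y) = -25 + 5*Y (M(Y) = 25 - 5*(10 - Y) = 25 + (-50 + 5*Y) = -25 + 5*Y)
b(I) = 1 (b(I) = 5 - 1*4 = 5 - 4 = 1)
M(4)*b(0) = (-25 + 5*4)*1 = (-25 + 20)*1 = -5*1 = -5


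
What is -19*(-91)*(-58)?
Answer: -100282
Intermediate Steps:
-19*(-91)*(-58) = 1729*(-58) = -100282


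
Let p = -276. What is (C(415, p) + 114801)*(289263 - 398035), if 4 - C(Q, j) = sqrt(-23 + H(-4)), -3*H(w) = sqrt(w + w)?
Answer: -12487569460 + 108772*sqrt(-207 - 6*I*sqrt(2))/3 ≈ -1.2488e+10 - 5.2176e+5*I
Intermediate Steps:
H(w) = -sqrt(2)*sqrt(w)/3 (H(w) = -sqrt(w + w)/3 = -sqrt(2)*sqrt(w)/3)
C(Q, j) = 4 - sqrt(-23 - 2*I*sqrt(2)/3) (C(Q, j) = 4 - sqrt(-23 - sqrt(2)*sqrt(-4)/3) = 4 - sqrt(-23 - sqrt(2)*2*I/3) = 4 - sqrt(-23 - 2*I*sqrt(2)/3))
(C(415, p) + 114801)*(289263 - 398035) = ((4 - sqrt(-207 - 6*I*sqrt(2))/3) + 114801)*(289263 - 398035) = (114805 - sqrt(-207 - 6*I*sqrt(2))/3)*(-108772) = -12487569460 + 108772*sqrt(-207 - 6*I*sqrt(2))/3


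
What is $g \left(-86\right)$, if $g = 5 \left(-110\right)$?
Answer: $47300$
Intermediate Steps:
$g = -550$
$g \left(-86\right) = \left(-550\right) \left(-86\right) = 47300$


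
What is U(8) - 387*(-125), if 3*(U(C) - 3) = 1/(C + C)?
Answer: 2322145/48 ≈ 48378.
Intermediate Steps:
U(C) = 3 + 1/(6*C) (U(C) = 3 + 1/(3*(C + C)) = 3 + 1/(3*((2*C))) = 3 + (1/(2*C))/3 = 3 + 1/(6*C))
U(8) - 387*(-125) = (3 + (⅙)/8) - 387*(-125) = (3 + (⅙)*(⅛)) + 48375 = (3 + 1/48) + 48375 = 145/48 + 48375 = 2322145/48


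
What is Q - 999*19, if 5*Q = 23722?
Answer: -71183/5 ≈ -14237.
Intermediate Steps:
Q = 23722/5 (Q = (⅕)*23722 = 23722/5 ≈ 4744.4)
Q - 999*19 = 23722/5 - 999*19 = 23722/5 - 18981 = -71183/5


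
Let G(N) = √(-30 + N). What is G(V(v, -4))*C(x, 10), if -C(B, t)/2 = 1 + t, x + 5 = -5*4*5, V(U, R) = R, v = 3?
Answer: -22*I*√34 ≈ -128.28*I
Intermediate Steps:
x = -105 (x = -5 - 5*4*5 = -5 - 20*5 = -5 - 100 = -105)
C(B, t) = -2 - 2*t (C(B, t) = -2*(1 + t) = -2 - 2*t)
G(V(v, -4))*C(x, 10) = √(-30 - 4)*(-2 - 2*10) = √(-34)*(-2 - 20) = (I*√34)*(-22) = -22*I*√34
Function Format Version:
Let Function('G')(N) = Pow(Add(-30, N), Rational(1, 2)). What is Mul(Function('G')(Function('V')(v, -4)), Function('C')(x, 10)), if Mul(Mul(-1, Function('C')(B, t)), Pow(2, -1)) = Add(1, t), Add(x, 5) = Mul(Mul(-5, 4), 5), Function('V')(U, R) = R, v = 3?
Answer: Mul(-22, I, Pow(34, Rational(1, 2))) ≈ Mul(-128.28, I)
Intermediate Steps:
x = -105 (x = Add(-5, Mul(Mul(-5, 4), 5)) = Add(-5, Mul(-20, 5)) = Add(-5, -100) = -105)
Function('C')(B, t) = Add(-2, Mul(-2, t)) (Function('C')(B, t) = Mul(-2, Add(1, t)) = Add(-2, Mul(-2, t)))
Mul(Function('G')(Function('V')(v, -4)), Function('C')(x, 10)) = Mul(Pow(Add(-30, -4), Rational(1, 2)), Add(-2, Mul(-2, 10))) = Mul(Pow(-34, Rational(1, 2)), Add(-2, -20)) = Mul(Mul(I, Pow(34, Rational(1, 2))), -22) = Mul(-22, I, Pow(34, Rational(1, 2)))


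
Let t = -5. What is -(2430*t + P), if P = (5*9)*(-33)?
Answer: 13635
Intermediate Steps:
P = -1485 (P = 45*(-33) = -1485)
-(2430*t + P) = -(2430*(-5) - 1485) = -(-12150 - 1485) = -1*(-13635) = 13635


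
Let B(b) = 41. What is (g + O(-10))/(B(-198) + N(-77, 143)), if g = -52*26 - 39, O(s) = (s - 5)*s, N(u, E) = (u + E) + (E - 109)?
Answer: -1241/141 ≈ -8.8014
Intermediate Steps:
N(u, E) = -109 + u + 2*E (N(u, E) = (E + u) + (-109 + E) = -109 + u + 2*E)
O(s) = s*(-5 + s) (O(s) = (-5 + s)*s = s*(-5 + s))
g = -1391 (g = -1352 - 39 = -1391)
(g + O(-10))/(B(-198) + N(-77, 143)) = (-1391 - 10*(-5 - 10))/(41 + (-109 - 77 + 2*143)) = (-1391 - 10*(-15))/(41 + (-109 - 77 + 286)) = (-1391 + 150)/(41 + 100) = -1241/141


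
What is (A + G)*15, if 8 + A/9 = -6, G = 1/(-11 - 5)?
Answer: -30255/16 ≈ -1890.9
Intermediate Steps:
G = -1/16 (G = 1/(-16) = -1/16 ≈ -0.062500)
A = -126 (A = -72 + 9*(-6) = -72 - 54 = -126)
(A + G)*15 = (-126 - 1/16)*15 = -2017/16*15 = -30255/16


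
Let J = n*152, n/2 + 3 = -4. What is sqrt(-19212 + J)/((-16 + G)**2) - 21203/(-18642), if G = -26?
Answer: 1631/1434 + I*sqrt(5335)/882 ≈ 1.1374 + 0.082813*I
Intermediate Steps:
n = -14 (n = -6 + 2*(-4) = -6 - 8 = -14)
J = -2128 (J = -14*152 = -2128)
sqrt(-19212 + J)/((-16 + G)**2) - 21203/(-18642) = sqrt(-19212 - 2128)/((-16 - 26)**2) - 21203/(-18642) = sqrt(-21340)/((-42)**2) - 21203*(-1/18642) = (2*I*sqrt(5335))/1764 + 1631/1434 = (2*I*sqrt(5335))*(1/1764) + 1631/1434 = I*sqrt(5335)/882 + 1631/1434 = 1631/1434 + I*sqrt(5335)/882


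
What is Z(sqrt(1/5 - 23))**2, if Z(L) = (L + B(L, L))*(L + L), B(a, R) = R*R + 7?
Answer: -2585976/125 + 72048*I*sqrt(570)/125 ≈ -20688.0 + 13761.0*I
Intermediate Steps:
B(a, R) = 7 + R**2 (B(a, R) = R**2 + 7 = 7 + R**2)
Z(L) = 2*L*(7 + L + L**2) (Z(L) = (L + (7 + L**2))*(L + L) = (7 + L + L**2)*(2*L) = 2*L*(7 + L + L**2))
Z(sqrt(1/5 - 23))**2 = (2*sqrt(1/5 - 23)*(7 + sqrt(1/5 - 23) + (sqrt(1/5 - 23))**2))**2 = (2*sqrt(-114/5)*(7 + sqrt(-114/5) + (sqrt(-114/5))**2))**2 = (2*(I*sqrt(570)/5)*(7 + I*sqrt(570)/5 + (I*sqrt(570)/5)**2))**2 = (2*(I*sqrt(570)/5)*(7 + I*sqrt(570)/5 - 114/5))**2 = (2*(I*sqrt(570)/5)*(-79/5 + I*sqrt(570)/5))**2 = (2*I*sqrt(570)*(-79/5 + I*sqrt(570)/5)/5)**2 = -456*(-79/5 + I*sqrt(570)/5)**2/5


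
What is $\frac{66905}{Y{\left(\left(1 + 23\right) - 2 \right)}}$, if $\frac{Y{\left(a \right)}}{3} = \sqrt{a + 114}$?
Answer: $\frac{66905 \sqrt{34}}{204} \approx 1912.4$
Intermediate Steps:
$Y{\left(a \right)} = 3 \sqrt{114 + a}$ ($Y{\left(a \right)} = 3 \sqrt{a + 114} = 3 \sqrt{114 + a}$)
$\frac{66905}{Y{\left(\left(1 + 23\right) - 2 \right)}} = \frac{66905}{3 \sqrt{114 + \left(\left(1 + 23\right) - 2\right)}} = \frac{66905}{3 \sqrt{114 + \left(24 - 2\right)}} = \frac{66905}{3 \sqrt{114 + 22}} = \frac{66905}{3 \sqrt{136}} = \frac{66905}{3 \cdot 2 \sqrt{34}} = \frac{66905}{6 \sqrt{34}} = 66905 \frac{\sqrt{34}}{204} = \frac{66905 \sqrt{34}}{204}$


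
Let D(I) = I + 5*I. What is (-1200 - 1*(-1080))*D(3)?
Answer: -2160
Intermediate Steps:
D(I) = 6*I
(-1200 - 1*(-1080))*D(3) = (-1200 - 1*(-1080))*(6*3) = (-1200 + 1080)*18 = -120*18 = -2160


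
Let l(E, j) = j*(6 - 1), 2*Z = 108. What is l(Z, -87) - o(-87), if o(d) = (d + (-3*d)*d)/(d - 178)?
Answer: -138069/265 ≈ -521.01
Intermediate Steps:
Z = 54 (Z = (1/2)*108 = 54)
o(d) = (d - 3*d**2)/(-178 + d)
l(E, j) = 5*j (l(E, j) = j*5 = 5*j)
l(Z, -87) - o(-87) = 5*(-87) - (-87)*(1 - 3*(-87))/(-178 - 87) = -435 - (-87)*(1 + 261)/(-265) = -435 - (-87)*(-1)*262/265 = -435 - 1*22794/265 = -435 - 22794/265 = -138069/265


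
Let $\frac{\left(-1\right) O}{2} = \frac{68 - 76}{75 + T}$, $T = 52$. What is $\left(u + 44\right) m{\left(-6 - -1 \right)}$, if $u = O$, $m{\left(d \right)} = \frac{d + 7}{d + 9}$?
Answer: $\frac{2802}{127} \approx 22.063$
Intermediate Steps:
$m{\left(d \right)} = \frac{7 + d}{9 + d}$
$O = \frac{16}{127}$ ($O = - 2 \frac{68 - 76}{75 + 52} = - 2 \left(- \frac{8}{127}\right) = - 2 \left(\left(-8\right) \frac{1}{127}\right) = \left(-2\right) \left(- \frac{8}{127}\right) = \frac{16}{127} \approx 0.12598$)
$u = \frac{16}{127} \approx 0.12598$
$\left(u + 44\right) m{\left(-6 - -1 \right)} = \left(\frac{16}{127} + 44\right) \frac{7 - 5}{9 - 5} = \frac{5604 \frac{7 + \left(-6 + 1\right)}{9 + \left(-6 + 1\right)}}{127} = \frac{5604 \frac{7 - 5}{9 - 5}}{127} = \frac{5604 \cdot \frac{1}{4} \cdot 2}{127} = \frac{5604}{127} \cdot \frac{1}{2} = \frac{2802}{127}$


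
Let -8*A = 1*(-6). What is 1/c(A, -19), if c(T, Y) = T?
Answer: 4/3 ≈ 1.3333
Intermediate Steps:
A = 3/4 (A = -(-6)/8 = -1/8*(-6) = 3/4 ≈ 0.75000)
1/c(A, -19) = 1/(3/4) = 4/3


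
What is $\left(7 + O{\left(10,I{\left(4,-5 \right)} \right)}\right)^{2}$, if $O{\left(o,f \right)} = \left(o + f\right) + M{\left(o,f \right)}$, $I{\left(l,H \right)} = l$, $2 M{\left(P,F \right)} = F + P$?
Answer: $784$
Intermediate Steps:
$M{\left(P,F \right)} = \frac{F}{2} + \frac{P}{2}$ ($M{\left(P,F \right)} = \frac{F + P}{2} = \frac{F}{2} + \frac{P}{2}$)
$O{\left(o,f \right)} = \frac{3 f}{2} + \frac{3 o}{2}$ ($O{\left(o,f \right)} = \left(o + f\right) + \left(\frac{f}{2} + \frac{o}{2}\right) = \left(f + o\right) + \left(\frac{f}{2} + \frac{o}{2}\right) = \frac{3 f}{2} + \frac{3 o}{2}$)
$\left(7 + O{\left(10,I{\left(4,-5 \right)} \right)}\right)^{2} = \left(7 + \left(\frac{3}{2} \cdot 4 + \frac{3}{2} \cdot 10\right)\right)^{2} = \left(7 + \left(6 + 15\right)\right)^{2} = \left(7 + 21\right)^{2} = 28^{2} = 784$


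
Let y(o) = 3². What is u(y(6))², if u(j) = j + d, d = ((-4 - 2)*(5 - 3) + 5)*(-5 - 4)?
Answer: 5184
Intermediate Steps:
y(o) = 9
d = 63 (d = (-6*2 + 5)*(-9) = (-12 + 5)*(-9) = -7*(-9) = 63)
u(j) = 63 + j (u(j) = j + 63 = 63 + j)
u(y(6))² = (63 + 9)² = 72² = 5184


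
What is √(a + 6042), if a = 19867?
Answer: √25909 ≈ 160.96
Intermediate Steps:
√(a + 6042) = √(19867 + 6042) = √25909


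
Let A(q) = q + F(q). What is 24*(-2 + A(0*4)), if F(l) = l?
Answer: -48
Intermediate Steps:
A(q) = 2*q (A(q) = q + q = 2*q)
24*(-2 + A(0*4)) = 24*(-2 + 2*(0*4)) = 24*(-2 + 2*0) = 24*(-2 + 0) = 24*(-2) = -48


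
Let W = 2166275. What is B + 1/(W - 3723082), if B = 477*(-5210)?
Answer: -3868930052191/1556807 ≈ -2.4852e+6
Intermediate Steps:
B = -2485170
B + 1/(W - 3723082) = -2485170 + 1/(2166275 - 3723082) = -2485170 + 1/(-1556807) = -2485170 - 1/1556807 = -3868930052191/1556807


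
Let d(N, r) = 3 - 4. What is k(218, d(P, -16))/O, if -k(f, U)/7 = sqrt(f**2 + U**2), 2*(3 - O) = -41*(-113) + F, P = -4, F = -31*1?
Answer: 35*sqrt(1901)/2298 ≈ 0.66406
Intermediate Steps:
F = -31
d(N, r) = -1
O = -2298 (O = 3 - (-41*(-113) - 31)/2 = 3 - (4633 - 31)/2 = 3 - 1/2*4602 = 3 - 2301 = -2298)
k(f, U) = -7*sqrt(U**2 + f**2) (k(f, U) = -7*sqrt(f**2 + U**2) = -7*sqrt(U**2 + f**2))
k(218, d(P, -16))/O = -7*sqrt((-1)**2 + 218**2)/(-2298) = -7*sqrt(1 + 47524)*(-1/2298) = -35*sqrt(1901)*(-1/2298) = 35*sqrt(1901)/2298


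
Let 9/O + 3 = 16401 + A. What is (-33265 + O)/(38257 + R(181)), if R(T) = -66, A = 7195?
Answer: -784821136/901040263 ≈ -0.87102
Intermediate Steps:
O = 9/23593 (O = 9/(-3 + (16401 + 7195)) = 9/(-3 + 23596) = 9/23593 ≈ 0.00038147)
(-33265 + O)/(38257 + R(181)) = (-33265 + 9/23593)/(38257 - 66) = -784821136/23593/38191 = -784821136/23593*1/38191 = -784821136/901040263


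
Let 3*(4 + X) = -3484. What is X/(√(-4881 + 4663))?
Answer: 1748*I*√218/327 ≈ 78.926*I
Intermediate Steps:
X = -3496/3 (X = -4 + (⅓)*(-3484) = -4 - 3484/3 = -3496/3 ≈ -1165.3)
X/(√(-4881 + 4663)) = -3496/(3*√(-4881 + 4663)) = -3496*(-I*√218/218)/3 = -(-1748)*I*√218/327 = 1748*I*√218/327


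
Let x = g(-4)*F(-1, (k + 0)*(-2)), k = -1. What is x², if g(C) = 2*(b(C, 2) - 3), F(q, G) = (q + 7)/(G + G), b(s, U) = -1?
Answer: 144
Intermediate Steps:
F(q, G) = (7 + q)/(2*G) (F(q, G) = (7 + q)/((2*G)) = (7 + q)*(1/(2*G)) = (7 + q)/(2*G))
g(C) = -8 (g(C) = 2*(-1 - 3) = 2*(-4) = -8)
x = -12 (x = -4*(7 - 1)/((-1 + 0)*(-2)) = -4*6/((-1*(-2))) = -4*6/2 = -8*3/2 = -12)
x² = (-12)² = 144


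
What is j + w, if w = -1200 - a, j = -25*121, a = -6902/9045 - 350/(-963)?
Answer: -4088631611/967815 ≈ -4224.6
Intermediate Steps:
a = -386764/967815 (a = -6902*1/9045 - 350*(-1/963) = -6902/9045 + 350/963 = -386764/967815 ≈ -0.39963)
j = -3025
w = -1160991236/967815 (w = -1200 - 1*(-386764/967815) = -1200 + 386764/967815 = -1160991236/967815 ≈ -1199.6)
j + w = -3025 - 1160991236/967815 = -4088631611/967815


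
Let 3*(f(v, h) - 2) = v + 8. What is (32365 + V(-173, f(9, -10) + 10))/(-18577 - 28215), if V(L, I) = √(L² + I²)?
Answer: -32365/46792 - √272170/140376 ≈ -0.69539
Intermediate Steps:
f(v, h) = 14/3 + v/3 (f(v, h) = 2 + (v + 8)/3 = 2 + (8 + v)/3 = 2 + (8/3 + v/3) = 14/3 + v/3)
V(L, I) = √(I² + L²)
(32365 + V(-173, f(9, -10) + 10))/(-18577 - 28215) = (32365 + √(((14/3 + (⅓)*9) + 10)² + (-173)²))/(-18577 - 28215) = (32365 + √(((14/3 + 3) + 10)² + 29929))/(-46792) = (32365 + √((23/3 + 10)² + 29929))*(-1/46792) = (32365 + √((53/3)² + 29929))*(-1/46792) = (32365 + √(2809/9 + 29929))*(-1/46792) = (32365 + √(272170/9))*(-1/46792) = (32365 + √272170/3)*(-1/46792) = -32365/46792 - √272170/140376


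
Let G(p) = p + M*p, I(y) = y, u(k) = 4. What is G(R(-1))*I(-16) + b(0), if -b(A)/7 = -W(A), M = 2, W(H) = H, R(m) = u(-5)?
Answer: -192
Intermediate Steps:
R(m) = 4
b(A) = 7*A (b(A) = -(-7)*A = 7*A)
G(p) = 3*p (G(p) = p + 2*p = 3*p)
G(R(-1))*I(-16) + b(0) = (3*4)*(-16) + 7*0 = 12*(-16) + 0 = -192 + 0 = -192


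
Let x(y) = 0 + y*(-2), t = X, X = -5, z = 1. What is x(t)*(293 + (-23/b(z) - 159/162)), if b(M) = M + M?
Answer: 75740/27 ≈ 2805.2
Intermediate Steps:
b(M) = 2*M
t = -5
x(y) = -2*y (x(y) = 0 - 2*y = -2*y)
x(t)*(293 + (-23/b(z) - 159/162)) = (-2*(-5))*(293 + (-23/(2*1) - 159/162)) = 10*(293 + (-23/2 - 159*1/162)) = 10*(293 + (-23*½ - 53/54)) = 10*(293 + (-23/2 - 53/54)) = 10*(293 - 337/27) = 10*(7574/27) = 75740/27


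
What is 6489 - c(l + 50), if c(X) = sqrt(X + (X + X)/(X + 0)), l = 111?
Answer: 6489 - sqrt(163) ≈ 6476.2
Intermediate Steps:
c(X) = sqrt(2 + X) (c(X) = sqrt(X + (2*X)/X) = sqrt(X + 2) = sqrt(2 + X))
6489 - c(l + 50) = 6489 - sqrt(2 + (111 + 50)) = 6489 - sqrt(2 + 161) = 6489 - sqrt(163)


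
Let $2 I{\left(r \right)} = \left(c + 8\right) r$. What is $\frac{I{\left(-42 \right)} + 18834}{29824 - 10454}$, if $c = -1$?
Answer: $\frac{18687}{19370} \approx 0.96474$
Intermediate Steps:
$I{\left(r \right)} = \frac{7 r}{2}$ ($I{\left(r \right)} = \frac{\left(-1 + 8\right) r}{2} = \frac{7 r}{2}$)
$\frac{I{\left(-42 \right)} + 18834}{29824 - 10454} = \frac{\frac{7}{2} \left(-42\right) + 18834}{29824 - 10454} = \frac{-147 + 18834}{19370} = 18687 \cdot \frac{1}{19370} = \frac{18687}{19370}$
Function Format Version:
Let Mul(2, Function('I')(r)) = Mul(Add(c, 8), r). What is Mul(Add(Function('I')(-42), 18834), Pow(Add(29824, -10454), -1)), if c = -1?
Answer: Rational(18687, 19370) ≈ 0.96474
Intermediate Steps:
Function('I')(r) = Mul(Rational(7, 2), r) (Function('I')(r) = Mul(Rational(1, 2), Mul(Add(-1, 8), r)) = Mul(Rational(1, 2), Mul(7, r)) = Mul(Rational(7, 2), r))
Mul(Add(Function('I')(-42), 18834), Pow(Add(29824, -10454), -1)) = Mul(Add(Mul(Rational(7, 2), -42), 18834), Pow(Add(29824, -10454), -1)) = Mul(Add(-147, 18834), Pow(19370, -1)) = Mul(18687, Rational(1, 19370)) = Rational(18687, 19370)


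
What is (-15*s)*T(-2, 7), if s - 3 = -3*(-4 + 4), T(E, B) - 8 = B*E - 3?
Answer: 405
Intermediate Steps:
T(E, B) = 5 + B*E (T(E, B) = 8 + (B*E - 3) = 8 + (-3 + B*E) = 5 + B*E)
s = 3 (s = 3 - 3*(-4 + 4) = 3 - 3*0 = 3 + 0 = 3)
(-15*s)*T(-2, 7) = (-15*3)*(5 + 7*(-2)) = -45*(5 - 14) = -45*(-9) = 405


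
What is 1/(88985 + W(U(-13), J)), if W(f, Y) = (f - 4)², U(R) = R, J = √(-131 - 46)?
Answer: 1/89274 ≈ 1.1201e-5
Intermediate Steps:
J = I*√177 (J = √(-177) = I*√177 ≈ 13.304*I)
W(f, Y) = (-4 + f)²
1/(88985 + W(U(-13), J)) = 1/(88985 + (-4 - 13)²) = 1/(88985 + (-17)²) = 1/(88985 + 289) = 1/89274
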